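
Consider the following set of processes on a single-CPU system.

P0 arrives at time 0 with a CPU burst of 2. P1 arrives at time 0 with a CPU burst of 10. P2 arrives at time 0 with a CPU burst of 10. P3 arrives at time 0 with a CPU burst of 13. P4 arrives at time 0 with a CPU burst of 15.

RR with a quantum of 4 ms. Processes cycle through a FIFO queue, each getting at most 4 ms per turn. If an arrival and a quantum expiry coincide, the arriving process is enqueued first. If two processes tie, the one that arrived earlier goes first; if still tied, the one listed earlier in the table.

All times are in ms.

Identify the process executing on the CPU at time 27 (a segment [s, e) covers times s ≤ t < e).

P3

Gantt: | P0 0-2 | P1 2-6 | P2 6-10 | P3 10-14 | P4 14-18 | P1 18-22 | P2 22-26 | P3 26-30 | P4 30-34 | P1 34-36 | P2 36-38 | P3 38-42 | P4 42-46 | P3 46-47 | P4 47-50 |
Completion: P0=2  P1=36  P2=38  P3=47  P4=50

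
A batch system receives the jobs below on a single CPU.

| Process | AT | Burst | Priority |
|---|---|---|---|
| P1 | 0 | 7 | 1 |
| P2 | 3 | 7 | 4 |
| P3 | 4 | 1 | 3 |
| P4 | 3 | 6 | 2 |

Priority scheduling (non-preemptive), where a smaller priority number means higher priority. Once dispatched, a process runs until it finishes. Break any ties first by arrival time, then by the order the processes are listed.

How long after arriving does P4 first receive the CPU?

4

Timeline: | P1 0-7 | P4 7-13 | P3 13-14 | P2 14-21 |
Completion: P1=7  P2=21  P3=14  P4=13
Turnaround (C−A): P1=7  P2=18  P3=10  P4=10
Response(P4) = first start − arrival = 7 − 3 = 4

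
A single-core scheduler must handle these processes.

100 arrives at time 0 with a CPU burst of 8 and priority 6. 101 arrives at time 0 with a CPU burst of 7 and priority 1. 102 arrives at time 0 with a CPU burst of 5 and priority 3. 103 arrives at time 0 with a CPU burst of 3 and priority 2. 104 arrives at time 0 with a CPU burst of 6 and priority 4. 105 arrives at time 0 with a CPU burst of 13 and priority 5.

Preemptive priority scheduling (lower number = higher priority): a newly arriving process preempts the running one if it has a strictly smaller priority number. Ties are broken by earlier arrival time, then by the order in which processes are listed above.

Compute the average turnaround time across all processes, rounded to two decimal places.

Timeline: | 101 0-7 | 103 7-10 | 102 10-15 | 104 15-21 | 105 21-34 | 100 34-42 |
Completion: 100=42  101=7  102=15  103=10  104=21  105=34
Turnaround (C−A): 100=42  101=7  102=15  103=10  104=21  105=34
Turnaround times: 100=42, 101=7, 102=15, 103=10, 104=21, 105=34
Average turnaround = (42+7+15+10+21+34) / 6 = 129/6 = 21.50

21.50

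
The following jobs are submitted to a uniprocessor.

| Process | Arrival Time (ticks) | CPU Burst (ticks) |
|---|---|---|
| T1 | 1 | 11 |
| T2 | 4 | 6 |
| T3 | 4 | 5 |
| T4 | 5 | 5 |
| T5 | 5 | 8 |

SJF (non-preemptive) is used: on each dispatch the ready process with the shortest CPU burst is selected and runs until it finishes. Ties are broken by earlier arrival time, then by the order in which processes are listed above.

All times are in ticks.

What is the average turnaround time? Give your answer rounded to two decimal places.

19.20

Schedule: | idle 0-1 | T1 1-12 | T3 12-17 | T4 17-22 | T2 22-28 | T5 28-36 |
Completion: T1=12  T2=28  T3=17  T4=22  T5=36
Turnaround (C−A): T1=11  T2=24  T3=13  T4=17  T5=31
Turnaround times: T1=11, T2=24, T3=13, T4=17, T5=31
Average turnaround = (11+24+13+17+31) / 5 = 96/5 = 19.20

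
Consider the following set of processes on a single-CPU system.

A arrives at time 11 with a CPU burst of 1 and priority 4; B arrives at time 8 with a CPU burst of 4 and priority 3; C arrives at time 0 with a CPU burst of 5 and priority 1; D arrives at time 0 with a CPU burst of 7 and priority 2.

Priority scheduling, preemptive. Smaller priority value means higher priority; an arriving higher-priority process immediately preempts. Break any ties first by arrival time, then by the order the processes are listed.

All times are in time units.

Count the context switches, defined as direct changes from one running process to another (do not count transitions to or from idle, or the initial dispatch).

Schedule: | C 0-5 | D 5-12 | B 12-16 | A 16-17 |
Completion: A=17  B=16  C=5  D=12
Turnaround (C−A): A=6  B=8  C=5  D=12

3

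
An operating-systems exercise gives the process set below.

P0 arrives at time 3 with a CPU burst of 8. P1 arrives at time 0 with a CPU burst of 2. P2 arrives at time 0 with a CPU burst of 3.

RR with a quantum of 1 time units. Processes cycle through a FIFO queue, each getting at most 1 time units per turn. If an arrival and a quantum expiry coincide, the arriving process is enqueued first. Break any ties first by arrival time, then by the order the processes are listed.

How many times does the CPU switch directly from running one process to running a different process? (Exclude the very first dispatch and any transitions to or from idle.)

Timeline: | P1 0-1 | P2 1-2 | P1 2-3 | P2 3-4 | P0 4-5 | P2 5-6 | P0 6-13 |
Completion: P0=13  P1=3  P2=6
Turnaround (C−A): P0=10  P1=3  P2=6

6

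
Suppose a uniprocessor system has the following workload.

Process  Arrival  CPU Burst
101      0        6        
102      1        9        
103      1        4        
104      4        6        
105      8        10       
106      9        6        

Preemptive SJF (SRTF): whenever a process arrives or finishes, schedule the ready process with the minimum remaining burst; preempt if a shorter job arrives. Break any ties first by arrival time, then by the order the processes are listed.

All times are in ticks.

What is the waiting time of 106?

7

Schedule: | 101 0-1 | 103 1-5 | 101 5-10 | 104 10-16 | 106 16-22 | 102 22-31 | 105 31-41 |
Completion: 101=10  102=31  103=5  104=16  105=41  106=22
Turnaround (C−A): 101=10  102=30  103=4  104=12  105=33  106=13
Waiting(106) = turnaround − burst = 13 − 6 = 7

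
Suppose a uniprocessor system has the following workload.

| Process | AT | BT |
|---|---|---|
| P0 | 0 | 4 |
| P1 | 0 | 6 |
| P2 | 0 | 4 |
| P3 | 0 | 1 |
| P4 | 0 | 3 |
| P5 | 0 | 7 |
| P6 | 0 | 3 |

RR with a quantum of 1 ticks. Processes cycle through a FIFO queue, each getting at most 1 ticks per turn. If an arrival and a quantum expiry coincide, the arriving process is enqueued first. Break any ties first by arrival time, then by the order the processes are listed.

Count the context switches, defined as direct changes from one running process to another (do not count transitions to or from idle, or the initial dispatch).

Timeline: | P0 0-1 | P1 1-2 | P2 2-3 | P3 3-4 | P4 4-5 | P5 5-6 | P6 6-7 | P0 7-8 | P1 8-9 | P2 9-10 | P4 10-11 | P5 11-12 | P6 12-13 | P0 13-14 | P1 14-15 | P2 15-16 | P4 16-17 | P5 17-18 | P6 18-19 | P0 19-20 | P1 20-21 | P2 21-22 | P5 22-23 | P1 23-24 | P5 24-25 | P1 25-26 | P5 26-28 |
Completion: P0=20  P1=26  P2=22  P3=4  P4=17  P5=28  P6=19

26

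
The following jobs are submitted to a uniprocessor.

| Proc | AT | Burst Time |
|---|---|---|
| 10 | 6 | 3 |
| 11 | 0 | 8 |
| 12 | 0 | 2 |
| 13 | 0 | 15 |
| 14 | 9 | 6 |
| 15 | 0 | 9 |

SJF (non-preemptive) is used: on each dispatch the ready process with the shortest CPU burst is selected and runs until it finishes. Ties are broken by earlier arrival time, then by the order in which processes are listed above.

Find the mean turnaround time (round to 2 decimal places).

Timeline: | 12 0-2 | 11 2-10 | 10 10-13 | 14 13-19 | 15 19-28 | 13 28-43 |
Completion: 10=13  11=10  12=2  13=43  14=19  15=28
Turnaround times: 10=7, 11=10, 12=2, 13=43, 14=10, 15=28
Average turnaround = (7+10+2+43+10+28) / 6 = 100/6 = 16.67

16.67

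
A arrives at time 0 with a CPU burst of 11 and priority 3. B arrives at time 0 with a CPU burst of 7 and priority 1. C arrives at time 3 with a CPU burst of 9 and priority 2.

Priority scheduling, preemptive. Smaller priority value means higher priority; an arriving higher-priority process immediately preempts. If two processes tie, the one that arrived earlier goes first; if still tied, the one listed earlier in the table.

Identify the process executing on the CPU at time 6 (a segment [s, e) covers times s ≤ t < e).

B

Timeline: | B 0-7 | C 7-16 | A 16-27 |
Completion: A=27  B=7  C=16
Turnaround (C−A): A=27  B=7  C=13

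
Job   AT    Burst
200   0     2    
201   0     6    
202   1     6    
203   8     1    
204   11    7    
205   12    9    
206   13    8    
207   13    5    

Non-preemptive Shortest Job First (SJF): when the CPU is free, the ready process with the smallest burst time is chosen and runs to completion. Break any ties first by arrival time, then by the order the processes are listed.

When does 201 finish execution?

8

Timeline: | 200 0-2 | 201 2-8 | 203 8-9 | 202 9-15 | 207 15-20 | 204 20-27 | 206 27-35 | 205 35-44 |
Completion: 200=2  201=8  202=15  203=9  204=27  205=44  206=35  207=20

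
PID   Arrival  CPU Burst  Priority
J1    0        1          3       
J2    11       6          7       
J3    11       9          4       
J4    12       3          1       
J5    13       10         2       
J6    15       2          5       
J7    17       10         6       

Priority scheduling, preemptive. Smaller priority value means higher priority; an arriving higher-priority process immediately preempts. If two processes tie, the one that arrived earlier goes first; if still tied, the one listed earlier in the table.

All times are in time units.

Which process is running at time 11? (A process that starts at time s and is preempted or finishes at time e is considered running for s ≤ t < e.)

J3

Gantt: | J1 0-1 | idle 1-11 | J3 11-12 | J4 12-15 | J5 15-25 | J3 25-33 | J6 33-35 | J7 35-45 | J2 45-51 |
Completion: J1=1  J2=51  J3=33  J4=15  J5=25  J6=35  J7=45
Turnaround (C−A): J1=1  J2=40  J3=22  J4=3  J5=12  J6=20  J7=28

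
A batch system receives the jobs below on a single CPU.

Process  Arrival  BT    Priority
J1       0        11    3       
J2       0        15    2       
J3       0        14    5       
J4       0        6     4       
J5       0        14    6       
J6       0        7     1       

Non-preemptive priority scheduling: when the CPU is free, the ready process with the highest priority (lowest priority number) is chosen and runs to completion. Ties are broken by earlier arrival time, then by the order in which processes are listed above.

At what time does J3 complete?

Gantt: | J6 0-7 | J2 7-22 | J1 22-33 | J4 33-39 | J3 39-53 | J5 53-67 |
Completion: J1=33  J2=22  J3=53  J4=39  J5=67  J6=7
Turnaround (C−A): J1=33  J2=22  J3=53  J4=39  J5=67  J6=7

53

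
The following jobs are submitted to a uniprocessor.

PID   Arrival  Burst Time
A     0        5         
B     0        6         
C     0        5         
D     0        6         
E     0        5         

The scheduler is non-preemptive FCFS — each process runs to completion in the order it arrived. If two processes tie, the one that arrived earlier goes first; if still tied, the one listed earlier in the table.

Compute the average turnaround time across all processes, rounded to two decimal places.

Schedule: | A 0-5 | B 5-11 | C 11-16 | D 16-22 | E 22-27 |
Completion: A=5  B=11  C=16  D=22  E=27
Turnaround times: A=5, B=11, C=16, D=22, E=27
Average turnaround = (5+11+16+22+27) / 5 = 81/5 = 16.20

16.20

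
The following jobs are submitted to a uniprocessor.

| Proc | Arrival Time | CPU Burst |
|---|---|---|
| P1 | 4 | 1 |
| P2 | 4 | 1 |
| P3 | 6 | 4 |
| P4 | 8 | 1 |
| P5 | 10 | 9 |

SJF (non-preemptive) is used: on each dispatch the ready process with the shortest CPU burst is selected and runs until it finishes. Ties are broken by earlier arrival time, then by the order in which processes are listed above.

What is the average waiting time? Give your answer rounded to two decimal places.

Gantt: | idle 0-4 | P1 4-5 | P2 5-6 | P3 6-10 | P4 10-11 | P5 11-20 |
Completion: P1=5  P2=6  P3=10  P4=11  P5=20
Turnaround (C−A): P1=1  P2=2  P3=4  P4=3  P5=10
Waiting times: P1=0, P2=1, P3=0, P4=2, P5=1
Average waiting = (0+1+0+2+1) / 5 = 4/5 = 0.80

0.80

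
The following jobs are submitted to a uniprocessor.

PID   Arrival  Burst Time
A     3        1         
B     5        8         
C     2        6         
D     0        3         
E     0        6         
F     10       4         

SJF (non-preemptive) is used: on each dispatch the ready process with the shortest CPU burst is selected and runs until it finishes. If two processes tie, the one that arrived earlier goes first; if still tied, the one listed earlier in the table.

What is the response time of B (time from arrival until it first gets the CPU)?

15

Schedule: | D 0-3 | A 3-4 | E 4-10 | F 10-14 | C 14-20 | B 20-28 |
Completion: A=4  B=28  C=20  D=3  E=10  F=14
Turnaround (C−A): A=1  B=23  C=18  D=3  E=10  F=4
Response(B) = first start − arrival = 20 − 5 = 15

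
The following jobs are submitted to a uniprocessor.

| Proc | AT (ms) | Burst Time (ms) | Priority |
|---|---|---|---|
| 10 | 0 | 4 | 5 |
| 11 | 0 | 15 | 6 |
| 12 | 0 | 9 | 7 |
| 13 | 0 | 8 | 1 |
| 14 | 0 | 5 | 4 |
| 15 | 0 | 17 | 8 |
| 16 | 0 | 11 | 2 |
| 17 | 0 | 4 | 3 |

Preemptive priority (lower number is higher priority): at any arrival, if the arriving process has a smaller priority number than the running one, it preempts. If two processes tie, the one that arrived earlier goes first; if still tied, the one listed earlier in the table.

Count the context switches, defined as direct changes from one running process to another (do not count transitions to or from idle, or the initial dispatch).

7

Timeline: | 13 0-8 | 16 8-19 | 17 19-23 | 14 23-28 | 10 28-32 | 11 32-47 | 12 47-56 | 15 56-73 |
Completion: 10=32  11=47  12=56  13=8  14=28  15=73  16=19  17=23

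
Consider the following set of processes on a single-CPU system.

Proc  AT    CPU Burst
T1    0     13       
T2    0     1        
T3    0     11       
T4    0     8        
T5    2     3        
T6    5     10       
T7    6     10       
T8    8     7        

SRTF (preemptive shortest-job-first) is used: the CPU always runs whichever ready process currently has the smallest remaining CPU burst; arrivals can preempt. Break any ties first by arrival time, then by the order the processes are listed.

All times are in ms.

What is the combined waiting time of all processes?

134

Schedule: | T2 0-1 | T4 1-2 | T5 2-5 | T4 5-12 | T8 12-19 | T6 19-29 | T7 29-39 | T3 39-50 | T1 50-63 |
Completion: T1=63  T2=1  T3=50  T4=12  T5=5  T6=29  T7=39  T8=19
Turnaround (C−A): T1=63  T2=1  T3=50  T4=12  T5=3  T6=24  T7=33  T8=11
Waiting = turnaround − burst: T1=50, T2=0, T3=39, T4=4, T5=0, T6=14, T7=23, T8=4
Total waiting = 50 + 0 + 39 + 4 + 0 + 14 + 23 + 4 = 134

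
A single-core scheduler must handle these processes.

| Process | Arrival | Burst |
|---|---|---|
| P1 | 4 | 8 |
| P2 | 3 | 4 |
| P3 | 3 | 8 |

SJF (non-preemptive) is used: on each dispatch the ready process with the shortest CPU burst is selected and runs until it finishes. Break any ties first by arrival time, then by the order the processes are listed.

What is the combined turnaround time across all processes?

35

Timeline: | idle 0-3 | P2 3-7 | P3 7-15 | P1 15-23 |
Completion: P1=23  P2=7  P3=15
Turnaround (C−A): P1=19  P2=4  P3=12
Turnaround = completion − arrival: P1=19, P2=4, P3=12
Total turnaround = 19 + 4 + 12 = 35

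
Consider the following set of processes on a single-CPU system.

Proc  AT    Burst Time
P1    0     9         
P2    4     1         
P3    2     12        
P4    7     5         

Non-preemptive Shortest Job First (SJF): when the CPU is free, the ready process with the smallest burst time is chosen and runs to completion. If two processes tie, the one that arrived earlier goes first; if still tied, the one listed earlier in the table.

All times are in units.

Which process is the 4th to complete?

P3

Timeline: | P1 0-9 | P2 9-10 | P4 10-15 | P3 15-27 |
Completion: P1=9  P2=10  P3=27  P4=15
Turnaround (C−A): P1=9  P2=6  P3=25  P4=8
Finish order: P1 → P2 → P4 → P3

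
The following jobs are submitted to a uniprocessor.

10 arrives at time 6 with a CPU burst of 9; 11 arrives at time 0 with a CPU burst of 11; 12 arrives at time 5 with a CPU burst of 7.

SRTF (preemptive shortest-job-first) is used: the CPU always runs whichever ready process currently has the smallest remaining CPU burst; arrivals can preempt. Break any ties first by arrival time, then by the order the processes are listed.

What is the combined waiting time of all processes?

Gantt: | 11 0-11 | 12 11-18 | 10 18-27 |
Completion: 10=27  11=11  12=18
Turnaround (C−A): 10=21  11=11  12=13
Waiting = turnaround − burst: 10=12, 11=0, 12=6
Total waiting = 12 + 0 + 6 = 18

18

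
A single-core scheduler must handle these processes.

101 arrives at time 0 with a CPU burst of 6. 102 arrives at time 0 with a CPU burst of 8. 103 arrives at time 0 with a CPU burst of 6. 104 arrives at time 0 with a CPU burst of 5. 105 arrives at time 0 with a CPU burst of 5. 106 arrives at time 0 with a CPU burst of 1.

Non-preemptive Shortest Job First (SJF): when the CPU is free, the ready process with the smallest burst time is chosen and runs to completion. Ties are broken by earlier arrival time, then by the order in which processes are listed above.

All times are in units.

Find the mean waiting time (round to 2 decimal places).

Timeline: | 106 0-1 | 104 1-6 | 105 6-11 | 101 11-17 | 103 17-23 | 102 23-31 |
Completion: 101=17  102=31  103=23  104=6  105=11  106=1
Waiting times: 101=11, 102=23, 103=17, 104=1, 105=6, 106=0
Average waiting = (11+23+17+1+6+0) / 6 = 58/6 = 9.67

9.67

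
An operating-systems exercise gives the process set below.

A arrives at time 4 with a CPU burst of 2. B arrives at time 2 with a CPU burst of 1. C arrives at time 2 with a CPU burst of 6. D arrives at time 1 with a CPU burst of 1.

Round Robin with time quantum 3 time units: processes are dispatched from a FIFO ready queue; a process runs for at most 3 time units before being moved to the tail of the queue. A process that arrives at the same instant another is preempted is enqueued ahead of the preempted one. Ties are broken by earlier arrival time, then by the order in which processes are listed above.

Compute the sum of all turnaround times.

15

Schedule: | idle 0-1 | D 1-2 | B 2-3 | C 3-6 | A 6-8 | C 8-11 |
Completion: A=8  B=3  C=11  D=2
Turnaround (C−A): A=4  B=1  C=9  D=1
Turnaround = completion − arrival: A=4, B=1, C=9, D=1
Total turnaround = 4 + 1 + 9 + 1 = 15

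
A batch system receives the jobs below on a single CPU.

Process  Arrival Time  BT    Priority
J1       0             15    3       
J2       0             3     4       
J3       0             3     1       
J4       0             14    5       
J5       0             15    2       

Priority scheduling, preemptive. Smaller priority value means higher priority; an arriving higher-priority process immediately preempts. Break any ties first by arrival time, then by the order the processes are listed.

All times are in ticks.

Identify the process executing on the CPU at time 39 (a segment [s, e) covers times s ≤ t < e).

Schedule: | J3 0-3 | J5 3-18 | J1 18-33 | J2 33-36 | J4 36-50 |
Completion: J1=33  J2=36  J3=3  J4=50  J5=18
Turnaround (C−A): J1=33  J2=36  J3=3  J4=50  J5=18

J4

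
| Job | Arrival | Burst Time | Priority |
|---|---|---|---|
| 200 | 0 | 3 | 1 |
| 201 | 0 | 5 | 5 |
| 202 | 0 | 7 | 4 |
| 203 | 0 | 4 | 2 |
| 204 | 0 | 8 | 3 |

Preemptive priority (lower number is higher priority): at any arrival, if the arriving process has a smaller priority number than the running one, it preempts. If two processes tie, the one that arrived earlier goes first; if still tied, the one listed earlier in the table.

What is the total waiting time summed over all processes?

47

Schedule: | 200 0-3 | 203 3-7 | 204 7-15 | 202 15-22 | 201 22-27 |
Completion: 200=3  201=27  202=22  203=7  204=15
Turnaround (C−A): 200=3  201=27  202=22  203=7  204=15
Waiting = turnaround − burst: 200=0, 201=22, 202=15, 203=3, 204=7
Total waiting = 0 + 22 + 15 + 3 + 7 = 47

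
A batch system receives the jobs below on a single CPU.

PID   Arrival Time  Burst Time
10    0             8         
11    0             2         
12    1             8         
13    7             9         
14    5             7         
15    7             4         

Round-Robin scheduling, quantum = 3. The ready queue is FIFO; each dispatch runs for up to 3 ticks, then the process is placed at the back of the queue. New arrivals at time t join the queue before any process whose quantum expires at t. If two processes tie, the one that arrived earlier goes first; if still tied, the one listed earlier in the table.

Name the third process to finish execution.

Schedule: | 10 0-3 | 11 3-5 | 12 5-8 | 10 8-11 | 14 11-14 | 13 14-17 | 15 17-20 | 12 20-23 | 10 23-25 | 14 25-28 | 13 28-31 | 15 31-32 | 12 32-34 | 14 34-35 | 13 35-38 |
Completion: 10=25  11=5  12=34  13=38  14=35  15=32
Turnaround (C−A): 10=25  11=5  12=33  13=31  14=30  15=25
Finish order: 11 → 10 → 15 → 12 → 14 → 13

15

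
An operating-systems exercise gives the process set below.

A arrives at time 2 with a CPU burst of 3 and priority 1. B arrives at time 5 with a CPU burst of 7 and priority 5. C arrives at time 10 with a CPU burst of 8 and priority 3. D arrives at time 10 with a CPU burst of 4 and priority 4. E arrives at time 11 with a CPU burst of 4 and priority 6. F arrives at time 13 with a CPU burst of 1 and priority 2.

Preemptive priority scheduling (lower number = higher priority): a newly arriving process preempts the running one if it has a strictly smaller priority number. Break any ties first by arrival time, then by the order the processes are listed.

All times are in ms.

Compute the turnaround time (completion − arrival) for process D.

13

Schedule: | idle 0-2 | A 2-5 | B 5-10 | C 10-13 | F 13-14 | C 14-19 | D 19-23 | B 23-25 | E 25-29 |
Completion: A=5  B=25  C=19  D=23  E=29  F=14
Turnaround (C−A): A=3  B=20  C=9  D=13  E=18  F=1
Turnaround(D) = completion − arrival = 23 − 10 = 13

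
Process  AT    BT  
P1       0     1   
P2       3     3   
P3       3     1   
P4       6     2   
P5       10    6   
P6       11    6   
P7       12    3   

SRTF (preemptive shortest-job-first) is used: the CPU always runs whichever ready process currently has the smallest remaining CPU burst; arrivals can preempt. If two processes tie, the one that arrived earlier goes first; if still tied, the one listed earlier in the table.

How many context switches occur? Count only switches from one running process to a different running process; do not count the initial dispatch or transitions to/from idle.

Schedule: | P1 0-1 | idle 1-3 | P3 3-4 | P2 4-7 | P4 7-9 | idle 9-10 | P5 10-12 | P7 12-15 | P5 15-19 | P6 19-25 |
Completion: P1=1  P2=7  P3=4  P4=9  P5=19  P6=25  P7=15
Turnaround (C−A): P1=1  P2=4  P3=1  P4=3  P5=9  P6=14  P7=3

5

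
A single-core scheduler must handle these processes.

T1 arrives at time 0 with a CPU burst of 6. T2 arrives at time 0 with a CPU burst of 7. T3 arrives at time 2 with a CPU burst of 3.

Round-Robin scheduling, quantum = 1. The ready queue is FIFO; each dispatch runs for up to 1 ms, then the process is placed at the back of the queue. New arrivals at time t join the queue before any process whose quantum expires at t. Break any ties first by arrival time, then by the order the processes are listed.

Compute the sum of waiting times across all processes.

22

Schedule: | T1 0-1 | T2 1-2 | T1 2-3 | T3 3-4 | T2 4-5 | T1 5-6 | T3 6-7 | T2 7-8 | T1 8-9 | T3 9-10 | T2 10-11 | T1 11-12 | T2 12-13 | T1 13-14 | T2 14-16 |
Completion: T1=14  T2=16  T3=10
Turnaround (C−A): T1=14  T2=16  T3=8
Waiting = turnaround − burst: T1=8, T2=9, T3=5
Total waiting = 8 + 9 + 5 = 22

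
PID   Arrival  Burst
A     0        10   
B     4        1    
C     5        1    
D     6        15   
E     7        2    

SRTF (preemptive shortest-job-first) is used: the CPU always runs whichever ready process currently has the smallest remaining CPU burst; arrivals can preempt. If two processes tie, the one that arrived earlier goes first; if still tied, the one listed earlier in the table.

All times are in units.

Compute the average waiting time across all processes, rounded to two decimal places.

Timeline: | A 0-4 | B 4-5 | C 5-6 | A 6-7 | E 7-9 | A 9-14 | D 14-29 |
Completion: A=14  B=5  C=6  D=29  E=9
Waiting times: A=4, B=0, C=0, D=8, E=0
Average waiting = (4+0+0+8+0) / 5 = 12/5 = 2.40

2.40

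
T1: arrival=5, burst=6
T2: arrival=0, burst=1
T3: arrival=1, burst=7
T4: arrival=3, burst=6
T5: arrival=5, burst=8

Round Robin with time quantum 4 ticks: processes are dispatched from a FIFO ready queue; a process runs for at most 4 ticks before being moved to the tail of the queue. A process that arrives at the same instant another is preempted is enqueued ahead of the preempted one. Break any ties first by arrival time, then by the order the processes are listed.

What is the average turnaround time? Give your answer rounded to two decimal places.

16.20

Gantt: | T2 0-1 | T3 1-5 | T4 5-9 | T1 9-13 | T5 13-17 | T3 17-20 | T4 20-22 | T1 22-24 | T5 24-28 |
Completion: T1=24  T2=1  T3=20  T4=22  T5=28
Turnaround (C−A): T1=19  T2=1  T3=19  T4=19  T5=23
Turnaround times: T1=19, T2=1, T3=19, T4=19, T5=23
Average turnaround = (19+1+19+19+23) / 5 = 81/5 = 16.20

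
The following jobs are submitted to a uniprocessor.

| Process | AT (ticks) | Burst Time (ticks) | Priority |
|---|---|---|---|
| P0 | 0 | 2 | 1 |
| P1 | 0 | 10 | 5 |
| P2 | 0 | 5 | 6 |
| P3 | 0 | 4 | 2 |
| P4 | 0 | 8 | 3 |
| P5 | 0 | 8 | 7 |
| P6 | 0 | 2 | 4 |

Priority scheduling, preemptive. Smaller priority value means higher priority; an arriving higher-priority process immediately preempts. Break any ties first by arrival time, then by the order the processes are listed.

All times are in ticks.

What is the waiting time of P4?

6

Timeline: | P0 0-2 | P3 2-6 | P4 6-14 | P6 14-16 | P1 16-26 | P2 26-31 | P5 31-39 |
Completion: P0=2  P1=26  P2=31  P3=6  P4=14  P5=39  P6=16
Waiting(P4) = turnaround − burst = 14 − 8 = 6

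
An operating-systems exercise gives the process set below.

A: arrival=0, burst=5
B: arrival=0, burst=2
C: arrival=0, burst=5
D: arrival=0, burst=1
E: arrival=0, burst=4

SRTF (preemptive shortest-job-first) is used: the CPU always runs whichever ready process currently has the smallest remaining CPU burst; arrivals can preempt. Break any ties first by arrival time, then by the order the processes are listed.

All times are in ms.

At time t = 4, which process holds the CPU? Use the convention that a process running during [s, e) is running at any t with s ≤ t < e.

E

Gantt: | D 0-1 | B 1-3 | E 3-7 | A 7-12 | C 12-17 |
Completion: A=12  B=3  C=17  D=1  E=7
Turnaround (C−A): A=12  B=3  C=17  D=1  E=7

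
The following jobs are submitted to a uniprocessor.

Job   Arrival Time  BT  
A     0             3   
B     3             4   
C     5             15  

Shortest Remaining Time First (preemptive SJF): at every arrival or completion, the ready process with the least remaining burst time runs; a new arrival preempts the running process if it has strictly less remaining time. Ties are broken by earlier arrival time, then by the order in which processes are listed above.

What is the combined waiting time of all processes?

Gantt: | A 0-3 | B 3-7 | C 7-22 |
Completion: A=3  B=7  C=22
Waiting = turnaround − burst: A=0, B=0, C=2
Total waiting = 0 + 0 + 2 = 2

2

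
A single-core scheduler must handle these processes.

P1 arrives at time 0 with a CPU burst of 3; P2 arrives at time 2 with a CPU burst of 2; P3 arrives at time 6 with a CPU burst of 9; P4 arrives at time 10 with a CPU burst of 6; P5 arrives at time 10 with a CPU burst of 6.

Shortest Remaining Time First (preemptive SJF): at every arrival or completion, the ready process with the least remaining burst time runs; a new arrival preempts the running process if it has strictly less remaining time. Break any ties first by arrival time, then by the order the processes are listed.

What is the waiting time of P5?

11

Schedule: | P1 0-3 | P2 3-5 | idle 5-6 | P3 6-15 | P4 15-21 | P5 21-27 |
Completion: P1=3  P2=5  P3=15  P4=21  P5=27
Waiting(P5) = turnaround − burst = 17 − 6 = 11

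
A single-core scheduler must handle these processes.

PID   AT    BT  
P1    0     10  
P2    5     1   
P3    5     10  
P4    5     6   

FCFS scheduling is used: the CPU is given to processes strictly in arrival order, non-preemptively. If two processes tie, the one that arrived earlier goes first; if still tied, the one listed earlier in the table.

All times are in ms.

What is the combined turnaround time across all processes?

Timeline: | P1 0-10 | P2 10-11 | P3 11-21 | P4 21-27 |
Completion: P1=10  P2=11  P3=21  P4=27
Turnaround (C−A): P1=10  P2=6  P3=16  P4=22
Turnaround = completion − arrival: P1=10, P2=6, P3=16, P4=22
Total turnaround = 10 + 6 + 16 + 22 = 54

54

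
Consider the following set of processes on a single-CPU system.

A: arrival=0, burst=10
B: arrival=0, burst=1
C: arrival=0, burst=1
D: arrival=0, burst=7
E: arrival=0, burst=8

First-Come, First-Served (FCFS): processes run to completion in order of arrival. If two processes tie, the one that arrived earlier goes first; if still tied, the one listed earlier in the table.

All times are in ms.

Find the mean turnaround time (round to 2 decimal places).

Schedule: | A 0-10 | B 10-11 | C 11-12 | D 12-19 | E 19-27 |
Completion: A=10  B=11  C=12  D=19  E=27
Turnaround times: A=10, B=11, C=12, D=19, E=27
Average turnaround = (10+11+12+19+27) / 5 = 79/5 = 15.80

15.80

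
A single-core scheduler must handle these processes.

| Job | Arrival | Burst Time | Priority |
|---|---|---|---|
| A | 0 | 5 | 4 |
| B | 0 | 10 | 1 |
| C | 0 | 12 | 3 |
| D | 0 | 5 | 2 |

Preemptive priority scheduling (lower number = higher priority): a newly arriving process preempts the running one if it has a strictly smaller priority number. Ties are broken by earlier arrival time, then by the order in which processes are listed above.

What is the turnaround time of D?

15

Schedule: | B 0-10 | D 10-15 | C 15-27 | A 27-32 |
Completion: A=32  B=10  C=27  D=15
Turnaround(D) = completion − arrival = 15 − 0 = 15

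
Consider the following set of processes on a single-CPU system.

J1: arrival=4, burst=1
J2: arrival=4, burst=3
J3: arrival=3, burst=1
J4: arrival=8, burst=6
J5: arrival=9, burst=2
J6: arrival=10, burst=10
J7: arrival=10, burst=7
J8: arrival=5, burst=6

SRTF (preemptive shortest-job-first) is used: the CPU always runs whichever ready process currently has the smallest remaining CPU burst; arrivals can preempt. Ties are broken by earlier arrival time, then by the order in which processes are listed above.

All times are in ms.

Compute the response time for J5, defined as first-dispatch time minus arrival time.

0

Gantt: | idle 0-3 | J3 3-4 | J1 4-5 | J2 5-8 | J8 8-9 | J5 9-11 | J8 11-16 | J4 16-22 | J7 22-29 | J6 29-39 |
Completion: J1=5  J2=8  J3=4  J4=22  J5=11  J6=39  J7=29  J8=16
Response(J5) = first start − arrival = 9 − 9 = 0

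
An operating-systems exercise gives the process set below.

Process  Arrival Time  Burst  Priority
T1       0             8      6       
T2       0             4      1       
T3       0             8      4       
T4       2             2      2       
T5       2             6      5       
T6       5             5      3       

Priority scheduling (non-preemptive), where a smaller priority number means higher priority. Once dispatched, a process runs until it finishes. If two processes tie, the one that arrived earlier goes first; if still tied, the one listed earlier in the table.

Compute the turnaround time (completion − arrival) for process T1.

Timeline: | T2 0-4 | T4 4-6 | T6 6-11 | T3 11-19 | T5 19-25 | T1 25-33 |
Completion: T1=33  T2=4  T3=19  T4=6  T5=25  T6=11
Turnaround (C−A): T1=33  T2=4  T3=19  T4=4  T5=23  T6=6
Turnaround(T1) = completion − arrival = 33 − 0 = 33

33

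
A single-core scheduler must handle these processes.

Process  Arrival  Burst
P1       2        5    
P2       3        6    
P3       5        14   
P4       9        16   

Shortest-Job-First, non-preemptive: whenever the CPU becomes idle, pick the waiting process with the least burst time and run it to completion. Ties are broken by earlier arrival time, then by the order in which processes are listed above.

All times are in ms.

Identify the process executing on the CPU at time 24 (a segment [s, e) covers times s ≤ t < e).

Timeline: | idle 0-2 | P1 2-7 | P2 7-13 | P3 13-27 | P4 27-43 |
Completion: P1=7  P2=13  P3=27  P4=43

P3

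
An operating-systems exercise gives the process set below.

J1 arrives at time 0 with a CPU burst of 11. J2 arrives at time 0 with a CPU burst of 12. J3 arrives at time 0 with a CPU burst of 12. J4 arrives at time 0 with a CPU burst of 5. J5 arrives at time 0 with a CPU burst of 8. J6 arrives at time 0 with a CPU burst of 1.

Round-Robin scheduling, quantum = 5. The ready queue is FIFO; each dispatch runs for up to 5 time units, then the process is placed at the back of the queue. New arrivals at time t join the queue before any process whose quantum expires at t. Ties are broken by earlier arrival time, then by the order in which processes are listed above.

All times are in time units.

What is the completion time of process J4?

Gantt: | J1 0-5 | J2 5-10 | J3 10-15 | J4 15-20 | J5 20-25 | J6 25-26 | J1 26-31 | J2 31-36 | J3 36-41 | J5 41-44 | J1 44-45 | J2 45-47 | J3 47-49 |
Completion: J1=45  J2=47  J3=49  J4=20  J5=44  J6=26

20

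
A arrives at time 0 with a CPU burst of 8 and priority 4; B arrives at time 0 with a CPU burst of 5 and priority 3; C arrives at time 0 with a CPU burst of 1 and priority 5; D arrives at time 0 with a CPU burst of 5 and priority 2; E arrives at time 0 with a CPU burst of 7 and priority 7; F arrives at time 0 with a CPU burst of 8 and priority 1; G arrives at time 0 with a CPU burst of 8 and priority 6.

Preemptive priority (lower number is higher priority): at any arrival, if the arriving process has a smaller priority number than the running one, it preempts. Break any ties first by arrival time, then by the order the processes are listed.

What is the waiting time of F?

Timeline: | F 0-8 | D 8-13 | B 13-18 | A 18-26 | C 26-27 | G 27-35 | E 35-42 |
Completion: A=26  B=18  C=27  D=13  E=42  F=8  G=35
Waiting(F) = turnaround − burst = 8 − 8 = 0

0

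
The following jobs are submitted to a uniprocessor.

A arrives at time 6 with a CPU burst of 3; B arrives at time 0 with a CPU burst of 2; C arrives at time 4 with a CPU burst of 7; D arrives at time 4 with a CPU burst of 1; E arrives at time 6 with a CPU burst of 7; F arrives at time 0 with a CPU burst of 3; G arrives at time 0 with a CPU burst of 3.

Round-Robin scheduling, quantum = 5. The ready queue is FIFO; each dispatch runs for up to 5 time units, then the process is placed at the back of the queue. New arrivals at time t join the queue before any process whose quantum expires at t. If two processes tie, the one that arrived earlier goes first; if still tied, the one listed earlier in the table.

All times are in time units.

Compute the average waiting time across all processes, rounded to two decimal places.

7.14

Gantt: | B 0-2 | F 2-5 | G 5-8 | C 8-13 | D 13-14 | A 14-17 | E 17-22 | C 22-24 | E 24-26 |
Completion: A=17  B=2  C=24  D=14  E=26  F=5  G=8
Turnaround (C−A): A=11  B=2  C=20  D=10  E=20  F=5  G=8
Waiting times: A=8, B=0, C=13, D=9, E=13, F=2, G=5
Average waiting = (8+0+13+9+13+2+5) / 7 = 50/7 = 7.14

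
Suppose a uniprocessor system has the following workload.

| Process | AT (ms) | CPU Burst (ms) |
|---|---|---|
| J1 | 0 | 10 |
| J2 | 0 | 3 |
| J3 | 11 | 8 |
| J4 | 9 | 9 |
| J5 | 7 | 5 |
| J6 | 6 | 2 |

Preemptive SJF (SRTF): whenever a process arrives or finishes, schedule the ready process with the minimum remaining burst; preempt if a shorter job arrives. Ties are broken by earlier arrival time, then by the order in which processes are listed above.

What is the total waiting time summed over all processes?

39

Timeline: | J2 0-3 | J1 3-6 | J6 6-8 | J5 8-13 | J1 13-20 | J3 20-28 | J4 28-37 |
Completion: J1=20  J2=3  J3=28  J4=37  J5=13  J6=8
Turnaround (C−A): J1=20  J2=3  J3=17  J4=28  J5=6  J6=2
Waiting = turnaround − burst: J1=10, J2=0, J3=9, J4=19, J5=1, J6=0
Total waiting = 10 + 0 + 9 + 19 + 1 + 0 = 39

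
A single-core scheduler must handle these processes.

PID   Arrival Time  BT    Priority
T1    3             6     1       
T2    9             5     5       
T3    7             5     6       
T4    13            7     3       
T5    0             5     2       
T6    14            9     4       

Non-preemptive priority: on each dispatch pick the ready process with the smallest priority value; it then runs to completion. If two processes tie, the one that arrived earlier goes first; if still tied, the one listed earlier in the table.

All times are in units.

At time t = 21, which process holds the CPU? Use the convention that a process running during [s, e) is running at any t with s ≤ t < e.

T4

Schedule: | T5 0-5 | T1 5-11 | T2 11-16 | T4 16-23 | T6 23-32 | T3 32-37 |
Completion: T1=11  T2=16  T3=37  T4=23  T5=5  T6=32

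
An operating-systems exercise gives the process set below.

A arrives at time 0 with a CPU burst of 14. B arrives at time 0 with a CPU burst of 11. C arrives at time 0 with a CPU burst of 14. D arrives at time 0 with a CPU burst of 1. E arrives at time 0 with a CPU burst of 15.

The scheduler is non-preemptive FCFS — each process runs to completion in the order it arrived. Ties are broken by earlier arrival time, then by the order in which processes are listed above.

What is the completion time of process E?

Gantt: | A 0-14 | B 14-25 | C 25-39 | D 39-40 | E 40-55 |
Completion: A=14  B=25  C=39  D=40  E=55
Turnaround (C−A): A=14  B=25  C=39  D=40  E=55

55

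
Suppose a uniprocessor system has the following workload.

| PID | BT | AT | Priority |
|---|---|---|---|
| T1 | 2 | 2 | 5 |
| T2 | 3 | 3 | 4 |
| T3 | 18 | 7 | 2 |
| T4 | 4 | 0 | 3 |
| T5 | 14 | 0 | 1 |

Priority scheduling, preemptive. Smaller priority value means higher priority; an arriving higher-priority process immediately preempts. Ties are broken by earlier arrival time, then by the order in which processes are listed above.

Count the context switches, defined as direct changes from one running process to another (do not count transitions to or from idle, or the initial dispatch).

Schedule: | T5 0-14 | T3 14-32 | T4 32-36 | T2 36-39 | T1 39-41 |
Completion: T1=41  T2=39  T3=32  T4=36  T5=14
Turnaround (C−A): T1=39  T2=36  T3=25  T4=36  T5=14

4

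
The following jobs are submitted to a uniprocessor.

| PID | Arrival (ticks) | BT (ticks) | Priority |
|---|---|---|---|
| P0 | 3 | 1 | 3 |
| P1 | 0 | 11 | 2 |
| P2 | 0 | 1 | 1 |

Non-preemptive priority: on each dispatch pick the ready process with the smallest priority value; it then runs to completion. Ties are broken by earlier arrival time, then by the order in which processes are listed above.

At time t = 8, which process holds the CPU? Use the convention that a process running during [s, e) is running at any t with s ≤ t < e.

P1

Schedule: | P2 0-1 | P1 1-12 | P0 12-13 |
Completion: P0=13  P1=12  P2=1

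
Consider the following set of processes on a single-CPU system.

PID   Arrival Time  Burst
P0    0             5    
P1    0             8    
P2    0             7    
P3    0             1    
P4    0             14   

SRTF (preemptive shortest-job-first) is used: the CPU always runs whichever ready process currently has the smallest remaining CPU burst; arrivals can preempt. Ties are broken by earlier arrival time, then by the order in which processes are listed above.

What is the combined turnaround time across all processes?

76

Timeline: | P3 0-1 | P0 1-6 | P2 6-13 | P1 13-21 | P4 21-35 |
Completion: P0=6  P1=21  P2=13  P3=1  P4=35
Turnaround (C−A): P0=6  P1=21  P2=13  P3=1  P4=35
Turnaround = completion − arrival: P0=6, P1=21, P2=13, P3=1, P4=35
Total turnaround = 6 + 21 + 13 + 1 + 35 = 76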